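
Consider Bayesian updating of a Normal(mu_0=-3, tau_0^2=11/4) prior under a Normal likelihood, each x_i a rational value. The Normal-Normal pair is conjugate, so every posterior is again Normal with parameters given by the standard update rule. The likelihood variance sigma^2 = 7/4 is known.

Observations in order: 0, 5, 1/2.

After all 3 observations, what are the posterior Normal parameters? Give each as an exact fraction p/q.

mu_0=79/80, tau_0^2=77/160

obs 1: x=0 → posterior Normal(-7/6, 77/72)
obs 2: x=5 → posterior Normal(34/29, 77/116)
obs 3: x=1/2 → posterior Normal(79/80, 77/160)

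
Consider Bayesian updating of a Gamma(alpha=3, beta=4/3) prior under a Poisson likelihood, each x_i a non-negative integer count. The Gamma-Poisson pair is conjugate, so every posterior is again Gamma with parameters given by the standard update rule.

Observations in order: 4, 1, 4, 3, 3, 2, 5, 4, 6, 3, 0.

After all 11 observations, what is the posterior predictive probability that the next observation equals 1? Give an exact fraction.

22260779621735345220291198151365211683382678339827750624268353/151115727451828646838272000000000000000000000000000000000000000

obs 1: x=4 → posterior Gamma(7, 7/3)
obs 2: x=1 → posterior Gamma(8, 10/3)
obs 3: x=4 → posterior Gamma(12, 13/3)
obs 4: x=3 → posterior Gamma(15, 16/3)
obs 5: x=3 → posterior Gamma(18, 19/3)
obs 6: x=2 → posterior Gamma(20, 22/3)
obs 7: x=5 → posterior Gamma(25, 25/3)
obs 8: x=4 → posterior Gamma(29, 28/3)
obs 9: x=6 → posterior Gamma(35, 31/3)
obs 10: x=3 → posterior Gamma(38, 34/3)
obs 11: x=0 → posterior Gamma(38, 37/3)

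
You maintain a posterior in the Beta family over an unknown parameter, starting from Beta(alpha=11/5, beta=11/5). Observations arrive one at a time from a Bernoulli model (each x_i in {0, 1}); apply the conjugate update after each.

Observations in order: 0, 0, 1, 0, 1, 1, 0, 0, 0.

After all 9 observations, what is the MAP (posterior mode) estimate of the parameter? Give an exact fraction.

obs 1: x=0 → posterior Beta(11/5, 16/5)
obs 2: x=0 → posterior Beta(11/5, 21/5)
obs 3: x=1 → posterior Beta(16/5, 21/5)
obs 4: x=0 → posterior Beta(16/5, 26/5)
obs 5: x=1 → posterior Beta(21/5, 26/5)
obs 6: x=1 → posterior Beta(26/5, 26/5)
obs 7: x=0 → posterior Beta(26/5, 31/5)
obs 8: x=0 → posterior Beta(26/5, 36/5)
obs 9: x=0 → posterior Beta(26/5, 41/5)

7/19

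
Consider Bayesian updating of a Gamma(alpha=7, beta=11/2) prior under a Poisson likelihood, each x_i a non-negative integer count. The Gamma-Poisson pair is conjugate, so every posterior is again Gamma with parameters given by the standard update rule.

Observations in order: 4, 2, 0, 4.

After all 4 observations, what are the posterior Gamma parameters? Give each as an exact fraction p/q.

obs 1: x=4 → posterior Gamma(11, 13/2)
obs 2: x=2 → posterior Gamma(13, 15/2)
obs 3: x=0 → posterior Gamma(13, 17/2)
obs 4: x=4 → posterior Gamma(17, 19/2)

alpha=17, beta=19/2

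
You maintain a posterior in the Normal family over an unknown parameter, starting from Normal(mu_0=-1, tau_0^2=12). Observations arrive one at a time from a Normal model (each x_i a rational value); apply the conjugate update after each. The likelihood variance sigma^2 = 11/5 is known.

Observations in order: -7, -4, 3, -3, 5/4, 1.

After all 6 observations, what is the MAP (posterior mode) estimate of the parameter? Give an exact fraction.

obs 1: x=-7 → posterior Normal(-431/71, 132/71)
obs 2: x=-4 → posterior Normal(-671/131, 132/131)
obs 3: x=3 → posterior Normal(-491/191, 132/191)
obs 4: x=-3 → posterior Normal(-671/251, 132/251)
obs 5: x=5/4 → posterior Normal(-596/311, 132/311)
obs 6: x=1 → posterior Normal(-536/371, 132/371)

-536/371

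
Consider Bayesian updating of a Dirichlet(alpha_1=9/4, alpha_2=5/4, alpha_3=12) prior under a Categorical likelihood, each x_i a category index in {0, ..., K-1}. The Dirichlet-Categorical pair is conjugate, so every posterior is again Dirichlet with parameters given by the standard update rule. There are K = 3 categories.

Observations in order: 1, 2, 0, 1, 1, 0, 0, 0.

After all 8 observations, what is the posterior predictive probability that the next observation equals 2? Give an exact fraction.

26/47

obs 1: x=1 → posterior Dirichlet(9/4, 9/4, 12)
obs 2: x=2 → posterior Dirichlet(9/4, 9/4, 13)
obs 3: x=0 → posterior Dirichlet(13/4, 9/4, 13)
obs 4: x=1 → posterior Dirichlet(13/4, 13/4, 13)
obs 5: x=1 → posterior Dirichlet(13/4, 17/4, 13)
obs 6: x=0 → posterior Dirichlet(17/4, 17/4, 13)
obs 7: x=0 → posterior Dirichlet(21/4, 17/4, 13)
obs 8: x=0 → posterior Dirichlet(25/4, 17/4, 13)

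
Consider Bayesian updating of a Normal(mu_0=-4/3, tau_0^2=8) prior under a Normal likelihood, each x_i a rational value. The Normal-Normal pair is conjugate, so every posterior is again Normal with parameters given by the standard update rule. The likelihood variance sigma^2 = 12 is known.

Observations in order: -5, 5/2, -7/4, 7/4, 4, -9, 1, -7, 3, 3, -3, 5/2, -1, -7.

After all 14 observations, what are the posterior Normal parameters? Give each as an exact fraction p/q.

mu_0=-36/31, tau_0^2=24/31

obs 1: x=-5 → posterior Normal(-14/5, 24/5)
obs 2: x=5/2 → posterior Normal(-9/7, 24/7)
obs 3: x=-7/4 → posterior Normal(-25/18, 8/3)
obs 4: x=7/4 → posterior Normal(-9/11, 24/11)
obs 5: x=4 → posterior Normal(-1/13, 24/13)
obs 6: x=-9 → posterior Normal(-19/15, 8/5)
obs 7: x=1 → posterior Normal(-1, 24/17)
obs 8: x=-7 → posterior Normal(-31/19, 24/19)
obs 9: x=3 → posterior Normal(-25/21, 8/7)
obs 10: x=3 → posterior Normal(-19/23, 24/23)
obs 11: x=-3 → posterior Normal(-1, 24/25)
obs 12: x=5/2 → posterior Normal(-20/27, 8/9)
obs 13: x=-1 → posterior Normal(-22/29, 24/29)
obs 14: x=-7 → posterior Normal(-36/31, 24/31)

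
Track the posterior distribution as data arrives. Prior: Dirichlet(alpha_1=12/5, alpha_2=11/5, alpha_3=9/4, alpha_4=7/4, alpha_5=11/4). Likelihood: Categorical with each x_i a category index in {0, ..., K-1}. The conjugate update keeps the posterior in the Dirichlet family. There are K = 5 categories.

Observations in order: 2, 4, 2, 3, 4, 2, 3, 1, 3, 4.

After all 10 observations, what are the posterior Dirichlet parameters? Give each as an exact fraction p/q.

obs 1: x=2 → posterior Dirichlet(12/5, 11/5, 13/4, 7/4, 11/4)
obs 2: x=4 → posterior Dirichlet(12/5, 11/5, 13/4, 7/4, 15/4)
obs 3: x=2 → posterior Dirichlet(12/5, 11/5, 17/4, 7/4, 15/4)
obs 4: x=3 → posterior Dirichlet(12/5, 11/5, 17/4, 11/4, 15/4)
obs 5: x=4 → posterior Dirichlet(12/5, 11/5, 17/4, 11/4, 19/4)
obs 6: x=2 → posterior Dirichlet(12/5, 11/5, 21/4, 11/4, 19/4)
obs 7: x=3 → posterior Dirichlet(12/5, 11/5, 21/4, 15/4, 19/4)
obs 8: x=1 → posterior Dirichlet(12/5, 16/5, 21/4, 15/4, 19/4)
obs 9: x=3 → posterior Dirichlet(12/5, 16/5, 21/4, 19/4, 19/4)
obs 10: x=4 → posterior Dirichlet(12/5, 16/5, 21/4, 19/4, 23/4)

alpha_1=12/5, alpha_2=16/5, alpha_3=21/4, alpha_4=19/4, alpha_5=23/4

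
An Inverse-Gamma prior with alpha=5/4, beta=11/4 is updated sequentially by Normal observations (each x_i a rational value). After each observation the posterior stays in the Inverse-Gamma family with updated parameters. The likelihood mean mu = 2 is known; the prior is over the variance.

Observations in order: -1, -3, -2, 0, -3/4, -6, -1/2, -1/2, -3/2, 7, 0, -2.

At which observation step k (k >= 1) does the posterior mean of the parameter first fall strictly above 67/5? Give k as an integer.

k = 2

obs 1: x=-1 → posterior Inverse-Gamma(7/4, 29/4)
obs 2: x=-3 → posterior Inverse-Gamma(9/4, 79/4)
obs 3: x=-2 → posterior Inverse-Gamma(11/4, 111/4)
obs 4: x=0 → posterior Inverse-Gamma(13/4, 119/4)
obs 5: x=-3/4 → posterior Inverse-Gamma(15/4, 1073/32)
obs 6: x=-6 → posterior Inverse-Gamma(17/4, 2097/32)
obs 7: x=-1/2 → posterior Inverse-Gamma(19/4, 2197/32)
obs 8: x=-1/2 → posterior Inverse-Gamma(21/4, 2297/32)
obs 9: x=-3/2 → posterior Inverse-Gamma(23/4, 2493/32)
obs 10: x=7 → posterior Inverse-Gamma(25/4, 2893/32)
obs 11: x=0 → posterior Inverse-Gamma(27/4, 2957/32)
obs 12: x=-2 → posterior Inverse-Gamma(29/4, 3213/32)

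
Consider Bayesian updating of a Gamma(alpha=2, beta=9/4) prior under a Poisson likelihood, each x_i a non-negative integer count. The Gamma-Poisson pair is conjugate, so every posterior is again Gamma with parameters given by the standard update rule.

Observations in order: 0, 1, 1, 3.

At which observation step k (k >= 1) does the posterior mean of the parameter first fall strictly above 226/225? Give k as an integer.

k = 4

obs 1: x=0 → posterior Gamma(2, 13/4)
obs 2: x=1 → posterior Gamma(3, 17/4)
obs 3: x=1 → posterior Gamma(4, 21/4)
obs 4: x=3 → posterior Gamma(7, 25/4)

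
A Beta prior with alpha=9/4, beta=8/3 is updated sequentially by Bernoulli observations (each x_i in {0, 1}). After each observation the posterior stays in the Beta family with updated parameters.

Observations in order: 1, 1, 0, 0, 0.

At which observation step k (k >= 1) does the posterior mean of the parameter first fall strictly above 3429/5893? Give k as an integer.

k = 2

obs 1: x=1 → posterior Beta(13/4, 8/3)
obs 2: x=1 → posterior Beta(17/4, 8/3)
obs 3: x=0 → posterior Beta(17/4, 11/3)
obs 4: x=0 → posterior Beta(17/4, 14/3)
obs 5: x=0 → posterior Beta(17/4, 17/3)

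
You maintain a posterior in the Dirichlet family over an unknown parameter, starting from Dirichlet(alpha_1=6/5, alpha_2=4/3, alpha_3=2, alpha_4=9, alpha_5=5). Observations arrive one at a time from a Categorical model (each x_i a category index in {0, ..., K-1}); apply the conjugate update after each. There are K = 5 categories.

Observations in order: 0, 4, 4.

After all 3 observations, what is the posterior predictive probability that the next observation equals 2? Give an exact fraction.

30/323

obs 1: x=0 → posterior Dirichlet(11/5, 4/3, 2, 9, 5)
obs 2: x=4 → posterior Dirichlet(11/5, 4/3, 2, 9, 6)
obs 3: x=4 → posterior Dirichlet(11/5, 4/3, 2, 9, 7)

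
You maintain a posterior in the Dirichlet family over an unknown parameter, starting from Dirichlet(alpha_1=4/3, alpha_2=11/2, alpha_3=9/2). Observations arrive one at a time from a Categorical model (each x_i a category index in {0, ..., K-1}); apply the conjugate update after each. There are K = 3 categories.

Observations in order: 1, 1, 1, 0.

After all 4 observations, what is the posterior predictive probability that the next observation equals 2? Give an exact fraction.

27/92

obs 1: x=1 → posterior Dirichlet(4/3, 13/2, 9/2)
obs 2: x=1 → posterior Dirichlet(4/3, 15/2, 9/2)
obs 3: x=1 → posterior Dirichlet(4/3, 17/2, 9/2)
obs 4: x=0 → posterior Dirichlet(7/3, 17/2, 9/2)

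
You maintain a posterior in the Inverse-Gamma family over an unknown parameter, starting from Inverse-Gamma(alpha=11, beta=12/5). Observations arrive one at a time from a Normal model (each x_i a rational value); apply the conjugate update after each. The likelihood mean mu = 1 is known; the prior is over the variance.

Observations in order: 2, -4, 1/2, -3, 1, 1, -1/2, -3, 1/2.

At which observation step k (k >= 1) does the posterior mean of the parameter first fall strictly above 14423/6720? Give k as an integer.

obs 1: x=2 → posterior Inverse-Gamma(23/2, 29/10)
obs 2: x=-4 → posterior Inverse-Gamma(12, 77/5)
obs 3: x=1/2 → posterior Inverse-Gamma(25/2, 621/40)
obs 4: x=-3 → posterior Inverse-Gamma(13, 941/40)
obs 5: x=1 → posterior Inverse-Gamma(27/2, 941/40)
obs 6: x=1 → posterior Inverse-Gamma(14, 941/40)
obs 7: x=-1/2 → posterior Inverse-Gamma(29/2, 493/20)
obs 8: x=-3 → posterior Inverse-Gamma(15, 653/20)
obs 9: x=1/2 → posterior Inverse-Gamma(31/2, 1311/40)

k = 8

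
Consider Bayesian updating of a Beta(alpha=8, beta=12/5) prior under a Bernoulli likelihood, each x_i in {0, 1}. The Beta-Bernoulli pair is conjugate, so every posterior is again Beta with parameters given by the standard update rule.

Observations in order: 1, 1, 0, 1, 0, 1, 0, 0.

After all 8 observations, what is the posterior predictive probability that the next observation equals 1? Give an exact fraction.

15/23

obs 1: x=1 → posterior Beta(9, 12/5)
obs 2: x=1 → posterior Beta(10, 12/5)
obs 3: x=0 → posterior Beta(10, 17/5)
obs 4: x=1 → posterior Beta(11, 17/5)
obs 5: x=0 → posterior Beta(11, 22/5)
obs 6: x=1 → posterior Beta(12, 22/5)
obs 7: x=0 → posterior Beta(12, 27/5)
obs 8: x=0 → posterior Beta(12, 32/5)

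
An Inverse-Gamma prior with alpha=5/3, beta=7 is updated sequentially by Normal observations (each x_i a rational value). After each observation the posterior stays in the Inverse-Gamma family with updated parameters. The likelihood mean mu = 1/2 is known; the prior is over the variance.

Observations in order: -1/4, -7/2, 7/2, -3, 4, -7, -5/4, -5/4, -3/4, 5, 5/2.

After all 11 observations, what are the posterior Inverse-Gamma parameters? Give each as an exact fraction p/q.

obs 1: x=-1/4 → posterior Inverse-Gamma(13/6, 233/32)
obs 2: x=-7/2 → posterior Inverse-Gamma(8/3, 489/32)
obs 3: x=7/2 → posterior Inverse-Gamma(19/6, 633/32)
obs 4: x=-3 → posterior Inverse-Gamma(11/3, 829/32)
obs 5: x=4 → posterior Inverse-Gamma(25/6, 1025/32)
obs 6: x=-7 → posterior Inverse-Gamma(14/3, 1925/32)
obs 7: x=-5/4 → posterior Inverse-Gamma(31/6, 987/16)
obs 8: x=-5/4 → posterior Inverse-Gamma(17/3, 2023/32)
obs 9: x=-3/4 → posterior Inverse-Gamma(37/6, 64)
obs 10: x=5 → posterior Inverse-Gamma(20/3, 593/8)
obs 11: x=5/2 → posterior Inverse-Gamma(43/6, 609/8)

alpha=43/6, beta=609/8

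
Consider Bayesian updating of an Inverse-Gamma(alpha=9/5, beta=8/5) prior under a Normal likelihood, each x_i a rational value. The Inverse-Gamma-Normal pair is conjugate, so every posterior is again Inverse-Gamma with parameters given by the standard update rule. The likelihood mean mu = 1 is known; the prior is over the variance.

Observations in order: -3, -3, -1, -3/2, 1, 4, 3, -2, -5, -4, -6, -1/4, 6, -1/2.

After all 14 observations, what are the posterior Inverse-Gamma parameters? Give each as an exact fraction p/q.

obs 1: x=-3 → posterior Inverse-Gamma(23/10, 48/5)
obs 2: x=-3 → posterior Inverse-Gamma(14/5, 88/5)
obs 3: x=-1 → posterior Inverse-Gamma(33/10, 98/5)
obs 4: x=-3/2 → posterior Inverse-Gamma(19/5, 909/40)
obs 5: x=1 → posterior Inverse-Gamma(43/10, 909/40)
obs 6: x=4 → posterior Inverse-Gamma(24/5, 1089/40)
obs 7: x=3 → posterior Inverse-Gamma(53/10, 1169/40)
obs 8: x=-2 → posterior Inverse-Gamma(29/5, 1349/40)
obs 9: x=-5 → posterior Inverse-Gamma(63/10, 2069/40)
obs 10: x=-4 → posterior Inverse-Gamma(34/5, 2569/40)
obs 11: x=-6 → posterior Inverse-Gamma(73/10, 3549/40)
obs 12: x=-1/4 → posterior Inverse-Gamma(39/5, 14321/160)
obs 13: x=6 → posterior Inverse-Gamma(83/10, 16321/160)
obs 14: x=-1/2 → posterior Inverse-Gamma(44/5, 16501/160)

alpha=44/5, beta=16501/160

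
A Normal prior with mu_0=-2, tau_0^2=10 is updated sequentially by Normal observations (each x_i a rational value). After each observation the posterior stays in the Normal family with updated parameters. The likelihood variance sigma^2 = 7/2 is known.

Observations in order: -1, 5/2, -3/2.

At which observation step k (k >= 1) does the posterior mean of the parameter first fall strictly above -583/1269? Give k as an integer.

k = 2

obs 1: x=-1 → posterior Normal(-34/27, 70/27)
obs 2: x=5/2 → posterior Normal(16/47, 70/47)
obs 3: x=-3/2 → posterior Normal(-14/67, 70/67)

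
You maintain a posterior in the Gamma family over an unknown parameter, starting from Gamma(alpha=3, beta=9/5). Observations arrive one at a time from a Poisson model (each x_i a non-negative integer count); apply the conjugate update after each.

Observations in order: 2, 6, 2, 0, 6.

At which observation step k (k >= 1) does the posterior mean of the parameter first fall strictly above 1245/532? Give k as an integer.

obs 1: x=2 → posterior Gamma(5, 14/5)
obs 2: x=6 → posterior Gamma(11, 19/5)
obs 3: x=2 → posterior Gamma(13, 24/5)
obs 4: x=0 → posterior Gamma(13, 29/5)
obs 5: x=6 → posterior Gamma(19, 34/5)

k = 2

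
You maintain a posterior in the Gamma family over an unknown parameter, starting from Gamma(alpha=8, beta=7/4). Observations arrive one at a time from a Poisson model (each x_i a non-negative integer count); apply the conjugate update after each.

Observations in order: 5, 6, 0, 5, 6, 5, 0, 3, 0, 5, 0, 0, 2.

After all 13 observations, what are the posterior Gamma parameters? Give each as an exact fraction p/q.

obs 1: x=5 → posterior Gamma(13, 11/4)
obs 2: x=6 → posterior Gamma(19, 15/4)
obs 3: x=0 → posterior Gamma(19, 19/4)
obs 4: x=5 → posterior Gamma(24, 23/4)
obs 5: x=6 → posterior Gamma(30, 27/4)
obs 6: x=5 → posterior Gamma(35, 31/4)
obs 7: x=0 → posterior Gamma(35, 35/4)
obs 8: x=3 → posterior Gamma(38, 39/4)
obs 9: x=0 → posterior Gamma(38, 43/4)
obs 10: x=5 → posterior Gamma(43, 47/4)
obs 11: x=0 → posterior Gamma(43, 51/4)
obs 12: x=0 → posterior Gamma(43, 55/4)
obs 13: x=2 → posterior Gamma(45, 59/4)

alpha=45, beta=59/4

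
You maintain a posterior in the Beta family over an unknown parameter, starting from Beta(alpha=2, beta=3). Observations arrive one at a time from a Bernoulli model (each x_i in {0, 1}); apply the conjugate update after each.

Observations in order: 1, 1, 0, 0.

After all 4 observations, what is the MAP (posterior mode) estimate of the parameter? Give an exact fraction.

obs 1: x=1 → posterior Beta(3, 3)
obs 2: x=1 → posterior Beta(4, 3)
obs 3: x=0 → posterior Beta(4, 4)
obs 4: x=0 → posterior Beta(4, 5)

3/7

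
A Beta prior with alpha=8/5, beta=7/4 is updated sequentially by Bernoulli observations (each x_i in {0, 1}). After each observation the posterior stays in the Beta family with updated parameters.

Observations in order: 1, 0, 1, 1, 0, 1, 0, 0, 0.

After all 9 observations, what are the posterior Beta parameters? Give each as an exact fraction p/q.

obs 1: x=1 → posterior Beta(13/5, 7/4)
obs 2: x=0 → posterior Beta(13/5, 11/4)
obs 3: x=1 → posterior Beta(18/5, 11/4)
obs 4: x=1 → posterior Beta(23/5, 11/4)
obs 5: x=0 → posterior Beta(23/5, 15/4)
obs 6: x=1 → posterior Beta(28/5, 15/4)
obs 7: x=0 → posterior Beta(28/5, 19/4)
obs 8: x=0 → posterior Beta(28/5, 23/4)
obs 9: x=0 → posterior Beta(28/5, 27/4)

alpha=28/5, beta=27/4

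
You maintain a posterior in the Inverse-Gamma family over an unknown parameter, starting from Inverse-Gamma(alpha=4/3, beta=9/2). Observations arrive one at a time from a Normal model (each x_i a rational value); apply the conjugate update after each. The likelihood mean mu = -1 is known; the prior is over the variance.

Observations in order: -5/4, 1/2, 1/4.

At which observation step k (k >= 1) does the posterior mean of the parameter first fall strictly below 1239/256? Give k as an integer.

k = 2

obs 1: x=-5/4 → posterior Inverse-Gamma(11/6, 145/32)
obs 2: x=1/2 → posterior Inverse-Gamma(7/3, 181/32)
obs 3: x=1/4 → posterior Inverse-Gamma(17/6, 103/16)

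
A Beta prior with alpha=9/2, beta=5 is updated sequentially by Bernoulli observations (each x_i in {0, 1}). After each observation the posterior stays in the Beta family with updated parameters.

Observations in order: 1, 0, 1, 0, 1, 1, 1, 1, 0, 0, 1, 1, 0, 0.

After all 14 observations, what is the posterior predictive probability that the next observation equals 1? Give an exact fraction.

obs 1: x=1 → posterior Beta(11/2, 5)
obs 2: x=0 → posterior Beta(11/2, 6)
obs 3: x=1 → posterior Beta(13/2, 6)
obs 4: x=0 → posterior Beta(13/2, 7)
obs 5: x=1 → posterior Beta(15/2, 7)
obs 6: x=1 → posterior Beta(17/2, 7)
obs 7: x=1 → posterior Beta(19/2, 7)
obs 8: x=1 → posterior Beta(21/2, 7)
obs 9: x=0 → posterior Beta(21/2, 8)
obs 10: x=0 → posterior Beta(21/2, 9)
obs 11: x=1 → posterior Beta(23/2, 9)
obs 12: x=1 → posterior Beta(25/2, 9)
obs 13: x=0 → posterior Beta(25/2, 10)
obs 14: x=0 → posterior Beta(25/2, 11)

25/47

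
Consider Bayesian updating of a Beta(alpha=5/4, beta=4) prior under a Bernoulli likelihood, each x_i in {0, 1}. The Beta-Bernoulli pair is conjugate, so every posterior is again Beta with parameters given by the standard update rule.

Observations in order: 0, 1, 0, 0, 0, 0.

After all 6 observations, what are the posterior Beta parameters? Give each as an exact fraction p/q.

alpha=9/4, beta=9

obs 1: x=0 → posterior Beta(5/4, 5)
obs 2: x=1 → posterior Beta(9/4, 5)
obs 3: x=0 → posterior Beta(9/4, 6)
obs 4: x=0 → posterior Beta(9/4, 7)
obs 5: x=0 → posterior Beta(9/4, 8)
obs 6: x=0 → posterior Beta(9/4, 9)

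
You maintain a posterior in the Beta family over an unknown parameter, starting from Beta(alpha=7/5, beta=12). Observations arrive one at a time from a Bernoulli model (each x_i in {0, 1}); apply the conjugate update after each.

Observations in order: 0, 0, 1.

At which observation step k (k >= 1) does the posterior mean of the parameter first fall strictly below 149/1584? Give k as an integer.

obs 1: x=0 → posterior Beta(7/5, 13)
obs 2: x=0 → posterior Beta(7/5, 14)
obs 3: x=1 → posterior Beta(12/5, 14)

k = 2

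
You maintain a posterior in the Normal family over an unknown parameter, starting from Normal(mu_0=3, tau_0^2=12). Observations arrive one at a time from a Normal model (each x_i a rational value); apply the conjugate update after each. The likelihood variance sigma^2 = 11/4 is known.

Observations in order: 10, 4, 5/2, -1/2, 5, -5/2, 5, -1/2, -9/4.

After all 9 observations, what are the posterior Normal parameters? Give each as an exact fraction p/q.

obs 1: x=10 → posterior Normal(513/59, 132/59)
obs 2: x=4 → posterior Normal(705/107, 132/107)
obs 3: x=5/2 → posterior Normal(165/31, 132/155)
obs 4: x=-1/2 → posterior Normal(801/203, 132/203)
obs 5: x=5 → posterior Normal(1041/251, 132/251)
obs 6: x=-5/2 → posterior Normal(921/299, 132/299)
obs 7: x=5 → posterior Normal(1161/347, 132/347)
obs 8: x=-1/2 → posterior Normal(1137/395, 132/395)
obs 9: x=-9/4 → posterior Normal(1029/443, 132/443)

mu_0=1029/443, tau_0^2=132/443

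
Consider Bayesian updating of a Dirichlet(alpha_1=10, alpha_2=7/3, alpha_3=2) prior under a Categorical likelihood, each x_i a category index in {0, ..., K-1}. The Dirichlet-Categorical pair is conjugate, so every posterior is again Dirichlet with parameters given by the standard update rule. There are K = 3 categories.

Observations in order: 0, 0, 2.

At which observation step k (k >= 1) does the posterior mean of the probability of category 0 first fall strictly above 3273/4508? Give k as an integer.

k = 2

obs 1: x=0 → posterior Dirichlet(11, 7/3, 2)
obs 2: x=0 → posterior Dirichlet(12, 7/3, 2)
obs 3: x=2 → posterior Dirichlet(12, 7/3, 3)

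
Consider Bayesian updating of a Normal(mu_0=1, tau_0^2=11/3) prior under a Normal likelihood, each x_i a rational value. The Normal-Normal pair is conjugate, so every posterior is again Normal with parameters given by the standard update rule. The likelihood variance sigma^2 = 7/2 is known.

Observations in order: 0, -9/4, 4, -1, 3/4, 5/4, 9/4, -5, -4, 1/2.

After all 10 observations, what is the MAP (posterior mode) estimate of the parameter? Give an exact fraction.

-56/241

obs 1: x=0 → posterior Normal(21/43, 77/43)
obs 2: x=-9/4 → posterior Normal(-57/130, 77/65)
obs 3: x=4 → posterior Normal(119/174, 77/87)
obs 4: x=-1 → posterior Normal(75/218, 77/109)
obs 5: x=3/4 → posterior Normal(54/131, 77/131)
obs 6: x=5/4 → posterior Normal(163/306, 77/153)
obs 7: x=9/4 → posterior Normal(131/175, 11/25)
obs 8: x=-5 → posterior Normal(21/197, 77/197)
obs 9: x=-4 → posterior Normal(-67/219, 77/219)
obs 10: x=1/2 → posterior Normal(-56/241, 77/241)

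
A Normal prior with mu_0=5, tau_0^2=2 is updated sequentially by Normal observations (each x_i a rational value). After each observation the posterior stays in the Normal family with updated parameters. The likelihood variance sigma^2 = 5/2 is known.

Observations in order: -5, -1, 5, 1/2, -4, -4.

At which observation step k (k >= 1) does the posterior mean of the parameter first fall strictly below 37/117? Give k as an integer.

obs 1: x=-5 → posterior Normal(5/9, 10/9)
obs 2: x=-1 → posterior Normal(1/13, 10/13)
obs 3: x=5 → posterior Normal(21/17, 10/17)
obs 4: x=1/2 → posterior Normal(23/21, 10/21)
obs 5: x=-4 → posterior Normal(7/25, 2/5)
obs 6: x=-4 → posterior Normal(-9/29, 10/29)

k = 2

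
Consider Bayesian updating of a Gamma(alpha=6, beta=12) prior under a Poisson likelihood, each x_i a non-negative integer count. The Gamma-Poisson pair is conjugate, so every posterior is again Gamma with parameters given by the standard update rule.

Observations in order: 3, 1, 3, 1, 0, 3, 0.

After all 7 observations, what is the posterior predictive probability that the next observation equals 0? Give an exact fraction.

5480386857784802185939/13107200000000000000000

obs 1: x=3 → posterior Gamma(9, 13)
obs 2: x=1 → posterior Gamma(10, 14)
obs 3: x=3 → posterior Gamma(13, 15)
obs 4: x=1 → posterior Gamma(14, 16)
obs 5: x=0 → posterior Gamma(14, 17)
obs 6: x=3 → posterior Gamma(17, 18)
obs 7: x=0 → posterior Gamma(17, 19)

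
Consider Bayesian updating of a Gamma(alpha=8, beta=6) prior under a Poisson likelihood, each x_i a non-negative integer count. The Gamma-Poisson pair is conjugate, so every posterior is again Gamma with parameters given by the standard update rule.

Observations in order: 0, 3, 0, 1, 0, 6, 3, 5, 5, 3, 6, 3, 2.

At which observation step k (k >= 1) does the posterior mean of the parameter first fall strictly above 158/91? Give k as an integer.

k = 8

obs 1: x=0 → posterior Gamma(8, 7)
obs 2: x=3 → posterior Gamma(11, 8)
obs 3: x=0 → posterior Gamma(11, 9)
obs 4: x=1 → posterior Gamma(12, 10)
obs 5: x=0 → posterior Gamma(12, 11)
obs 6: x=6 → posterior Gamma(18, 12)
obs 7: x=3 → posterior Gamma(21, 13)
obs 8: x=5 → posterior Gamma(26, 14)
obs 9: x=5 → posterior Gamma(31, 15)
obs 10: x=3 → posterior Gamma(34, 16)
obs 11: x=6 → posterior Gamma(40, 17)
obs 12: x=3 → posterior Gamma(43, 18)
obs 13: x=2 → posterior Gamma(45, 19)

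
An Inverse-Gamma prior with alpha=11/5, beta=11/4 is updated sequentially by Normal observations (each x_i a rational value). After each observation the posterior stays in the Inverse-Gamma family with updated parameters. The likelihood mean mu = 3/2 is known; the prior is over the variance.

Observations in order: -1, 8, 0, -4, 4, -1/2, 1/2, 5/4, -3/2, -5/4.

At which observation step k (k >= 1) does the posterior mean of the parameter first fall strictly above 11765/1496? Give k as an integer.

obs 1: x=-1 → posterior Inverse-Gamma(27/10, 47/8)
obs 2: x=8 → posterior Inverse-Gamma(16/5, 27)
obs 3: x=0 → posterior Inverse-Gamma(37/10, 225/8)
obs 4: x=-4 → posterior Inverse-Gamma(21/5, 173/4)
obs 5: x=4 → posterior Inverse-Gamma(47/10, 371/8)
obs 6: x=-1/2 → posterior Inverse-Gamma(26/5, 387/8)
obs 7: x=1/2 → posterior Inverse-Gamma(57/10, 391/8)
obs 8: x=5/4 → posterior Inverse-Gamma(31/5, 1565/32)
obs 9: x=-3/2 → posterior Inverse-Gamma(67/10, 1709/32)
obs 10: x=-5/4 → posterior Inverse-Gamma(36/5, 915/16)

k = 2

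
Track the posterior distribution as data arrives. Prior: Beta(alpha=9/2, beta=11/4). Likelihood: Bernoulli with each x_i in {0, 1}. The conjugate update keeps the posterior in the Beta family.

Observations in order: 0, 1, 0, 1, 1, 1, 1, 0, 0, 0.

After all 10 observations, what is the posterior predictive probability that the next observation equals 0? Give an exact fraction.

obs 1: x=0 → posterior Beta(9/2, 15/4)
obs 2: x=1 → posterior Beta(11/2, 15/4)
obs 3: x=0 → posterior Beta(11/2, 19/4)
obs 4: x=1 → posterior Beta(13/2, 19/4)
obs 5: x=1 → posterior Beta(15/2, 19/4)
obs 6: x=1 → posterior Beta(17/2, 19/4)
obs 7: x=1 → posterior Beta(19/2, 19/4)
obs 8: x=0 → posterior Beta(19/2, 23/4)
obs 9: x=0 → posterior Beta(19/2, 27/4)
obs 10: x=0 → posterior Beta(19/2, 31/4)

31/69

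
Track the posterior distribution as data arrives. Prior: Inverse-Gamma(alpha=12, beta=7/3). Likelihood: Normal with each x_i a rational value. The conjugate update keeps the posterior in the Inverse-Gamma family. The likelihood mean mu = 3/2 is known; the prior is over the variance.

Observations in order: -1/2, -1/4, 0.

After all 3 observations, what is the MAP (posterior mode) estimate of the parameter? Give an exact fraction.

obs 1: x=-1/2 → posterior Inverse-Gamma(25/2, 13/3)
obs 2: x=-1/4 → posterior Inverse-Gamma(13, 563/96)
obs 3: x=0 → posterior Inverse-Gamma(27/2, 671/96)

671/1392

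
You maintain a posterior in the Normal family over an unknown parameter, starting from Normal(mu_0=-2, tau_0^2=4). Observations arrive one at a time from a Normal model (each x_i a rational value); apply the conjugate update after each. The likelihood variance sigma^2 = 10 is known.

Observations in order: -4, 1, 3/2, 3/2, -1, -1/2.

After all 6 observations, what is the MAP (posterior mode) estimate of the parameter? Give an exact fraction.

obs 1: x=-4 → posterior Normal(-18/7, 20/7)
obs 2: x=1 → posterior Normal(-16/9, 20/9)
obs 3: x=3/2 → posterior Normal(-13/11, 20/11)
obs 4: x=3/2 → posterior Normal(-10/13, 20/13)
obs 5: x=-1 → posterior Normal(-4/5, 4/3)
obs 6: x=-1/2 → posterior Normal(-13/17, 20/17)

-13/17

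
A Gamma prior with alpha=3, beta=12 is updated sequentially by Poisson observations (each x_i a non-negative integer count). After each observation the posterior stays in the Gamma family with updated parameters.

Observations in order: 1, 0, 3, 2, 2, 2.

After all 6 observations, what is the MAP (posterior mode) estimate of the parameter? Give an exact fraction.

obs 1: x=1 → posterior Gamma(4, 13)
obs 2: x=0 → posterior Gamma(4, 14)
obs 3: x=3 → posterior Gamma(7, 15)
obs 4: x=2 → posterior Gamma(9, 16)
obs 5: x=2 → posterior Gamma(11, 17)
obs 6: x=2 → posterior Gamma(13, 18)

2/3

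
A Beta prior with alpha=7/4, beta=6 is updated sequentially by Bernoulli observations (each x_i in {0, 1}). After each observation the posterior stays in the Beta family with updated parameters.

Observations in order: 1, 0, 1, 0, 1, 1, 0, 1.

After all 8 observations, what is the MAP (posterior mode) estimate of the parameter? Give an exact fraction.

obs 1: x=1 → posterior Beta(11/4, 6)
obs 2: x=0 → posterior Beta(11/4, 7)
obs 3: x=1 → posterior Beta(15/4, 7)
obs 4: x=0 → posterior Beta(15/4, 8)
obs 5: x=1 → posterior Beta(19/4, 8)
obs 6: x=1 → posterior Beta(23/4, 8)
obs 7: x=0 → posterior Beta(23/4, 9)
obs 8: x=1 → posterior Beta(27/4, 9)

23/55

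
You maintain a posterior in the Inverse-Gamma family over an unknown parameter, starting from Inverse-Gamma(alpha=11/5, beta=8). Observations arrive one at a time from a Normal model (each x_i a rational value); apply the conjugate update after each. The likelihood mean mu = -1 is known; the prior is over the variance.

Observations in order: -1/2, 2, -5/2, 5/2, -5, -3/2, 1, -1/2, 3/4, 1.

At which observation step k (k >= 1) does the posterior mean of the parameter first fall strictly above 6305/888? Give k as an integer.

obs 1: x=-1/2 → posterior Inverse-Gamma(27/10, 65/8)
obs 2: x=2 → posterior Inverse-Gamma(16/5, 101/8)
obs 3: x=-5/2 → posterior Inverse-Gamma(37/10, 55/4)
obs 4: x=5/2 → posterior Inverse-Gamma(21/5, 159/8)
obs 5: x=-5 → posterior Inverse-Gamma(47/10, 223/8)
obs 6: x=-3/2 → posterior Inverse-Gamma(26/5, 28)
obs 7: x=1 → posterior Inverse-Gamma(57/10, 30)
obs 8: x=-1/2 → posterior Inverse-Gamma(31/5, 241/8)
obs 9: x=3/4 → posterior Inverse-Gamma(67/10, 1013/32)
obs 10: x=1 → posterior Inverse-Gamma(36/5, 1077/32)

k = 5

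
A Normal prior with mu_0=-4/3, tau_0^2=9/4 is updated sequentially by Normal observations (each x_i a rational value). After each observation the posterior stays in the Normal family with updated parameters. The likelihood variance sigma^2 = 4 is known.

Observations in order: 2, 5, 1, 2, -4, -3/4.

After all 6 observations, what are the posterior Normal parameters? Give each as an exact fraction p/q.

mu_0=311/840, tau_0^2=18/35

obs 1: x=2 → posterior Normal(-2/15, 36/25)
obs 2: x=5 → posterior Normal(125/102, 18/17)
obs 3: x=1 → posterior Normal(152/129, 36/43)
obs 4: x=2 → posterior Normal(103/78, 9/13)
obs 5: x=-4 → posterior Normal(98/183, 36/61)
obs 6: x=-3/4 → posterior Normal(311/840, 18/35)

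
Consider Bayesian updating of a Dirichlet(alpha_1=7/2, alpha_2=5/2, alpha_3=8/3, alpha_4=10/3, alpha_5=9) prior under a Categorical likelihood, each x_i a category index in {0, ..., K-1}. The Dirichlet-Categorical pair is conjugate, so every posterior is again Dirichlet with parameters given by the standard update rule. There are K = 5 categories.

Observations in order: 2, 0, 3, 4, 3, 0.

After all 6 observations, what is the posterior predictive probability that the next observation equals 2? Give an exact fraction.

11/81

obs 1: x=2 → posterior Dirichlet(7/2, 5/2, 11/3, 10/3, 9)
obs 2: x=0 → posterior Dirichlet(9/2, 5/2, 11/3, 10/3, 9)
obs 3: x=3 → posterior Dirichlet(9/2, 5/2, 11/3, 13/3, 9)
obs 4: x=4 → posterior Dirichlet(9/2, 5/2, 11/3, 13/3, 10)
obs 5: x=3 → posterior Dirichlet(9/2, 5/2, 11/3, 16/3, 10)
obs 6: x=0 → posterior Dirichlet(11/2, 5/2, 11/3, 16/3, 10)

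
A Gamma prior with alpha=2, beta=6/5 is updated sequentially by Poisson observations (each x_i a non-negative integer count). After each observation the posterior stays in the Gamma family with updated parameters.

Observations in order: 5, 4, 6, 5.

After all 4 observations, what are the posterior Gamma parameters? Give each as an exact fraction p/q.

alpha=22, beta=26/5

obs 1: x=5 → posterior Gamma(7, 11/5)
obs 2: x=4 → posterior Gamma(11, 16/5)
obs 3: x=6 → posterior Gamma(17, 21/5)
obs 4: x=5 → posterior Gamma(22, 26/5)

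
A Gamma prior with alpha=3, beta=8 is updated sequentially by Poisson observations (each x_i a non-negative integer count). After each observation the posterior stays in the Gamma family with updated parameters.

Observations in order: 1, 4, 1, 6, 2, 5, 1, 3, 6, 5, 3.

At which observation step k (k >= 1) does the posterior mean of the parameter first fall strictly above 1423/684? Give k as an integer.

obs 1: x=1 → posterior Gamma(4, 9)
obs 2: x=4 → posterior Gamma(8, 10)
obs 3: x=1 → posterior Gamma(9, 11)
obs 4: x=6 → posterior Gamma(15, 12)
obs 5: x=2 → posterior Gamma(17, 13)
obs 6: x=5 → posterior Gamma(22, 14)
obs 7: x=1 → posterior Gamma(23, 15)
obs 8: x=3 → posterior Gamma(26, 16)
obs 9: x=6 → posterior Gamma(32, 17)
obs 10: x=5 → posterior Gamma(37, 18)
obs 11: x=3 → posterior Gamma(40, 19)

k = 11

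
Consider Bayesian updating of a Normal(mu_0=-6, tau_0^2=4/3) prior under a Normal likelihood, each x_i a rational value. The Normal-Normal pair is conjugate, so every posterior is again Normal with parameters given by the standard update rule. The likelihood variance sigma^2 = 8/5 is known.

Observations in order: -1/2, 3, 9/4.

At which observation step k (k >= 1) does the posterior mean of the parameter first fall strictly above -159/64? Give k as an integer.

obs 1: x=-1/2 → posterior Normal(-7/2, 8/11)
obs 2: x=3 → posterior Normal(-47/32, 1/2)
obs 3: x=9/4 → posterior Normal(-7/12, 8/21)

k = 2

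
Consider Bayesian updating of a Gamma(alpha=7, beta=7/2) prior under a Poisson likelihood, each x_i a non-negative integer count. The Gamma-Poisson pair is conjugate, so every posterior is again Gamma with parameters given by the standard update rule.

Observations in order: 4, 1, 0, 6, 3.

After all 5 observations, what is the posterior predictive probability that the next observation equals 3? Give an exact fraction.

978894519679507727455560010456/4898762930960846817716295277921

obs 1: x=4 → posterior Gamma(11, 9/2)
obs 2: x=1 → posterior Gamma(12, 11/2)
obs 3: x=0 → posterior Gamma(12, 13/2)
obs 4: x=6 → posterior Gamma(18, 15/2)
obs 5: x=3 → posterior Gamma(21, 17/2)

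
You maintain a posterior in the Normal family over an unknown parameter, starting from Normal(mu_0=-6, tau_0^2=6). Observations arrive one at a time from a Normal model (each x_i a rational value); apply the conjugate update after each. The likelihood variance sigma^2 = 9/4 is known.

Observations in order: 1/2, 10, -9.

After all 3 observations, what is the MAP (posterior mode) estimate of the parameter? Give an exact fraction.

-2/9

obs 1: x=1/2 → posterior Normal(-14/11, 18/11)
obs 2: x=10 → posterior Normal(66/19, 18/19)
obs 3: x=-9 → posterior Normal(-2/9, 2/3)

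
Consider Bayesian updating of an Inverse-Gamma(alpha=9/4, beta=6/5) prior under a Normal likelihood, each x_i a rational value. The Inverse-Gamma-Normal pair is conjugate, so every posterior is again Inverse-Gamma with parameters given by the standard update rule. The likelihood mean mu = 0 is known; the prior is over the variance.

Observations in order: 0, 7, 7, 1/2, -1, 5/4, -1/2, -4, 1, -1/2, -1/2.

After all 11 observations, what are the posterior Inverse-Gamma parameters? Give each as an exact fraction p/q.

alpha=31/4, beta=9677/160

obs 1: x=0 → posterior Inverse-Gamma(11/4, 6/5)
obs 2: x=7 → posterior Inverse-Gamma(13/4, 257/10)
obs 3: x=7 → posterior Inverse-Gamma(15/4, 251/5)
obs 4: x=1/2 → posterior Inverse-Gamma(17/4, 2013/40)
obs 5: x=-1 → posterior Inverse-Gamma(19/4, 2033/40)
obs 6: x=5/4 → posterior Inverse-Gamma(21/4, 8257/160)
obs 7: x=-1/2 → posterior Inverse-Gamma(23/4, 8277/160)
obs 8: x=-4 → posterior Inverse-Gamma(25/4, 9557/160)
obs 9: x=1 → posterior Inverse-Gamma(27/4, 9637/160)
obs 10: x=-1/2 → posterior Inverse-Gamma(29/4, 9657/160)
obs 11: x=-1/2 → posterior Inverse-Gamma(31/4, 9677/160)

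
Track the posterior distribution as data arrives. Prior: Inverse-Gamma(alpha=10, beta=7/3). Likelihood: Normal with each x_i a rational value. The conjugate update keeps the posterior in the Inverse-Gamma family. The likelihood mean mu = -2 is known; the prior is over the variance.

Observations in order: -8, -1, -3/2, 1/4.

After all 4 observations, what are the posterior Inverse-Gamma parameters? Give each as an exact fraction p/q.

alpha=12, beta=2255/96

obs 1: x=-8 → posterior Inverse-Gamma(21/2, 61/3)
obs 2: x=-1 → posterior Inverse-Gamma(11, 125/6)
obs 3: x=-3/2 → posterior Inverse-Gamma(23/2, 503/24)
obs 4: x=1/4 → posterior Inverse-Gamma(12, 2255/96)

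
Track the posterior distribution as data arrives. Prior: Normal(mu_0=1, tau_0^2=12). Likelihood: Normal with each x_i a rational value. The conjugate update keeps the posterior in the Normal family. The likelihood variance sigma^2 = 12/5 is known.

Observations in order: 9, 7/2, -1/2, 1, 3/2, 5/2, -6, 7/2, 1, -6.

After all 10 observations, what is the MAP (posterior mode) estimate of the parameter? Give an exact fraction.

obs 1: x=9 → posterior Normal(23/3, 2)
obs 2: x=7/2 → posterior Normal(127/22, 12/11)
obs 3: x=-1/2 → posterior Normal(61/16, 3/4)
obs 4: x=1 → posterior Normal(22/7, 4/7)
obs 5: x=3/2 → posterior Normal(147/52, 6/13)
obs 6: x=5/2 → posterior Normal(86/31, 12/31)
obs 7: x=-6 → posterior Normal(14/9, 1/3)
obs 8: x=7/2 → posterior Normal(147/82, 12/41)
obs 9: x=1 → posterior Normal(157/92, 6/23)
obs 10: x=-6 → posterior Normal(97/102, 4/17)

97/102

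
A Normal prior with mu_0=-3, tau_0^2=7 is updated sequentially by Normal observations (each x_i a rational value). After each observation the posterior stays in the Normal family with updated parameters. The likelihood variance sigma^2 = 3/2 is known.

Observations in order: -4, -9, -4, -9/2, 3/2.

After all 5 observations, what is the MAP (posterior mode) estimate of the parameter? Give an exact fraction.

-289/73

obs 1: x=-4 → posterior Normal(-65/17, 21/17)
obs 2: x=-9 → posterior Normal(-191/31, 21/31)
obs 3: x=-4 → posterior Normal(-247/45, 7/15)
obs 4: x=-9/2 → posterior Normal(-310/59, 21/59)
obs 5: x=3/2 → posterior Normal(-289/73, 21/73)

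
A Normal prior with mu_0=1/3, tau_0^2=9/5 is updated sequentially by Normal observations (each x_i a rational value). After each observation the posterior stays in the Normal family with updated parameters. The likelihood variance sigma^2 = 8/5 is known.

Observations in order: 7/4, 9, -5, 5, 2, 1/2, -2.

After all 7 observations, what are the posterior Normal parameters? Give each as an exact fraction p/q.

mu_0=1247/852, tau_0^2=72/355

obs 1: x=7/4 → posterior Normal(13/12, 72/85)
obs 2: x=9 → posterior Normal(1193/312, 36/65)
obs 3: x=-5 → posterior Normal(653/420, 72/175)
obs 4: x=5 → posterior Normal(1193/528, 18/55)
obs 5: x=2 → posterior Normal(1409/636, 72/265)
obs 6: x=1/2 → posterior Normal(1463/744, 36/155)
obs 7: x=-2 → posterior Normal(1247/852, 72/355)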